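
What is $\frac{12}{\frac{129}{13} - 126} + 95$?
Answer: $\frac{47733}{503} \approx 94.897$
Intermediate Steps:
$\frac{12}{\frac{129}{13} - 126} + 95 = \frac{12}{- \frac{1509}{13}} + 95 = 12 \left(- \frac{13}{1509}\right) + 95 = - \frac{52}{503} + 95 = \frac{47733}{503}$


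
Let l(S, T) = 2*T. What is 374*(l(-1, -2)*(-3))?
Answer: 4488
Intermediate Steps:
374*(l(-1, -2)*(-3)) = 374*((2*(-2))*(-3)) = 374*(-4*(-3)) = 374*12 = 4488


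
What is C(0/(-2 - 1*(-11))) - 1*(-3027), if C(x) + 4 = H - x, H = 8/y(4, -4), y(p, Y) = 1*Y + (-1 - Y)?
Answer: 3015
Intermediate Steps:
y(p, Y) = -1 (y(p, Y) = Y + (-1 - Y) = -1)
H = -8 (H = 8/(-1) = 8*(-1) = -8)
C(x) = -12 - x (C(x) = -4 + (-8 - x) = -12 - x)
C(0/(-2 - 1*(-11))) - 1*(-3027) = (-12 - 0/(-2 - 1*(-11))) - 1*(-3027) = (-12 - 0/(-2 + 11)) + 3027 = (-12 - 0/9) + 3027 = (-12 - 1*0) + 3027 = (-12 + 0) + 3027 = -12 + 3027 = 3015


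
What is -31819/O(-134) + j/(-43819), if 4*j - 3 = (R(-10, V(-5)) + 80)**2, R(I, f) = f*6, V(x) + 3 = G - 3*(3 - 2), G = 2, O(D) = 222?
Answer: -2788901951/19455636 ≈ -143.35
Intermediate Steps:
V(x) = -4 (V(x) = -3 + (2 - 3*(3 - 2)) = -3 + (2 - 3*1) = -3 + (2 - 3) = -3 - 1 = -4)
R(I, f) = 6*f
j = 3139/4 (j = 3/4 + (6*(-4) + 80)**2/4 = 3/4 + (-24 + 80)**2/4 = 3/4 + (1/4)*56**2 = 3/4 + (1/4)*3136 = 3/4 + 784 = 3139/4 ≈ 784.75)
-31819/O(-134) + j/(-43819) = -31819/222 + (3139/4)/(-43819) = -31819*1/222 + (3139/4)*(-1/43819) = -31819/222 - 3139/175276 = -2788901951/19455636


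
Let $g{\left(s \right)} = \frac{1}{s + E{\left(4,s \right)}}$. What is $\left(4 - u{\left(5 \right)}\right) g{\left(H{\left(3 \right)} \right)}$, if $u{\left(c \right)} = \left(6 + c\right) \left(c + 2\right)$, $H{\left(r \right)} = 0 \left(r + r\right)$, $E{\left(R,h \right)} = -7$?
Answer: $\frac{73}{7} \approx 10.429$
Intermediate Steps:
$H{\left(r \right)} = 0$ ($H{\left(r \right)} = 0 \cdot 2 r = 0$)
$u{\left(c \right)} = \left(2 + c\right) \left(6 + c\right)$ ($u{\left(c \right)} = \left(6 + c\right) \left(2 + c\right) = \left(2 + c\right) \left(6 + c\right)$)
$g{\left(s \right)} = \frac{1}{-7 + s}$ ($g{\left(s \right)} = \frac{1}{s - 7} = \frac{1}{-7 + s}$)
$\left(4 - u{\left(5 \right)}\right) g{\left(H{\left(3 \right)} \right)} = \frac{4 - \left(12 + 5^{2} + 8 \cdot 5\right)}{-7 + 0} = \frac{4 - \left(12 + 25 + 40\right)}{-7} = \left(4 - 77\right) \left(- \frac{1}{7}\right) = \left(-73\right) \left(- \frac{1}{7}\right) = \frac{73}{7}$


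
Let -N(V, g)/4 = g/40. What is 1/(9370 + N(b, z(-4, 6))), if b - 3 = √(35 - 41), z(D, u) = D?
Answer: 5/46852 ≈ 0.00010672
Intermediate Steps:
b = 3 + I*√6 (b = 3 + √(35 - 41) = 3 + √(-6) = 3 + I*√6 ≈ 3.0 + 2.4495*I)
N(V, g) = -g/10 (N(V, g) = -4*g/40 = -g/10)
1/(9370 + N(b, z(-4, 6))) = 1/(9370 - ⅒*(-4)) = 1/(9370 + ⅖) = 1/(46852/5) = 5/46852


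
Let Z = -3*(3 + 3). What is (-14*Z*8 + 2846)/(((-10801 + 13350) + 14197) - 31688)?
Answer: -2431/7471 ≈ -0.32539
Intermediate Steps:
Z = -18 (Z = -3*6 = -18)
(-14*Z*8 + 2846)/(((-10801 + 13350) + 14197) - 31688) = (-14*(-18)*8 + 2846)/(((-10801 + 13350) + 14197) - 31688) = (252*8 + 2846)/((2549 + 14197) - 31688) = (2016 + 2846)/(16746 - 31688) = 4862/(-14942) = 4862*(-1/14942) = -2431/7471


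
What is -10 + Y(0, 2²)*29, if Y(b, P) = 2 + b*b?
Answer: 48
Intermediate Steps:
Y(b, P) = 2 + b²
-10 + Y(0, 2²)*29 = -10 + (2 + 0²)*29 = -10 + (2 + 0)*29 = -10 + 2*29 = -10 + 58 = 48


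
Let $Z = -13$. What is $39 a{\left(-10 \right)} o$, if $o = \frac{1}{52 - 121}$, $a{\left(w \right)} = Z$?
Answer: $\frac{169}{23} \approx 7.3478$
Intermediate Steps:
$a{\left(w \right)} = -13$
$o = - \frac{1}{69}$ ($o = \frac{1}{-69} = - \frac{1}{69} \approx -0.014493$)
$39 a{\left(-10 \right)} o = 39 \left(-13\right) \left(- \frac{1}{69}\right) = \left(-507\right) \left(- \frac{1}{69}\right) = \frac{169}{23}$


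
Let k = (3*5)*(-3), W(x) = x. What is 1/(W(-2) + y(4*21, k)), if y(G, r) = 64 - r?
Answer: 1/107 ≈ 0.0093458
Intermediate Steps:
k = -45 (k = 15*(-3) = -45)
1/(W(-2) + y(4*21, k)) = 1/(-2 + (64 - 1*(-45))) = 1/(-2 + (64 + 45)) = 1/(-2 + 109) = 1/107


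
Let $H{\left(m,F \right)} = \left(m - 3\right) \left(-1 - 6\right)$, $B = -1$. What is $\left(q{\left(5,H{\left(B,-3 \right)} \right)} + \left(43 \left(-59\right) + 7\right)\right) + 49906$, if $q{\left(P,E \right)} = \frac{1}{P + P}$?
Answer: $\frac{473761}{10} \approx 47376.0$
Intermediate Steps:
$H{\left(m,F \right)} = 21 - 7 m$ ($H{\left(m,F \right)} = \left(-3 + m\right) \left(-7\right) = 21 - 7 m$)
$q{\left(P,E \right)} = \frac{1}{2 P}$
$\left(q{\left(5,H{\left(B,-3 \right)} \right)} + \left(43 \left(-59\right) + 7\right)\right) + 49906 = \left(\frac{1}{2 \cdot 5} + \left(43 \left(-59\right) + 7\right)\right) + 49906 = \left(\frac{1}{2} \cdot \frac{1}{5} + \left(-2537 + 7\right)\right) + 49906 = \left(\frac{1}{10} - 2530\right) + 49906 = - \frac{25299}{10} + 49906 = \frac{473761}{10}$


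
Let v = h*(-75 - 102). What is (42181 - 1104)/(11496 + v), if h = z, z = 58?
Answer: 41077/1230 ≈ 33.396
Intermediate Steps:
h = 58
v = -10266 (v = 58*(-75 - 102) = 58*(-177) = -10266)
(42181 - 1104)/(11496 + v) = (42181 - 1104)/(11496 - 10266) = 41077/1230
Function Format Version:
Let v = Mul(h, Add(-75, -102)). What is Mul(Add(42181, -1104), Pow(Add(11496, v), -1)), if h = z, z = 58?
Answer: Rational(41077, 1230) ≈ 33.396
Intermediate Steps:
h = 58
v = -10266 (v = Mul(58, Add(-75, -102)) = Mul(58, -177) = -10266)
Mul(Add(42181, -1104), Pow(Add(11496, v), -1)) = Mul(Add(42181, -1104), Pow(Add(11496, -10266), -1)) = Mul(41077, Pow(1230, -1)) = Mul(41077, Rational(1, 1230)) = Rational(41077, 1230)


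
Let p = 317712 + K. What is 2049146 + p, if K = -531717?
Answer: 1835141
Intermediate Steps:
p = -214005 (p = 317712 - 531717 = -214005)
2049146 + p = 2049146 - 214005 = 1835141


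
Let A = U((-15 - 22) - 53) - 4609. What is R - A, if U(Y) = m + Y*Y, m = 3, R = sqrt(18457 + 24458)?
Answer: -3494 + sqrt(42915) ≈ -3286.8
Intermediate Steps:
R = sqrt(42915) ≈ 207.16
U(Y) = 3 + Y**2 (U(Y) = 3 + Y*Y = 3 + Y**2)
A = 3494 (A = (3 + ((-15 - 22) - 53)**2) - 4609 = (3 + (-37 - 53)**2) - 4609 = (3 + (-90)**2) - 4609 = (3 + 8100) - 4609 = 8103 - 4609 = 3494)
R - A = sqrt(42915) - 1*3494 = sqrt(42915) - 3494 = -3494 + sqrt(42915)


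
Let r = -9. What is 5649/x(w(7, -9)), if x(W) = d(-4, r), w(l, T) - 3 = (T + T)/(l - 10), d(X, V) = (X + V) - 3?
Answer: -5649/16 ≈ -353.06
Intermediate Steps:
d(X, V) = -3 + V + X (d(X, V) = (V + X) - 3 = -3 + V + X)
w(l, T) = 3 + 2*T/(-10 + l) (w(l, T) = 3 + (T + T)/(l - 10) = 3 + (2*T)/(-10 + l) = 3 + 2*T/(-10 + l))
x(W) = -16 (x(W) = -3 - 9 - 4 = -16)
5649/x(w(7, -9)) = 5649/(-16) = 5649*(-1/16) = -5649/16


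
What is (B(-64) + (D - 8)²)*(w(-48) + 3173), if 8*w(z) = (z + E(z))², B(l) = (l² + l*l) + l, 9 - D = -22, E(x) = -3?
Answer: 242266145/8 ≈ 3.0283e+7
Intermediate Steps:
D = 31 (D = 9 - 1*(-22) = 9 + 22 = 31)
B(l) = l + 2*l² (B(l) = (l² + l²) + l = 2*l² + l = l + 2*l²)
w(z) = (-3 + z)²/8 (w(z) = (z - 3)²/8 = (-3 + z)²/8)
(B(-64) + (D - 8)²)*(w(-48) + 3173) = (-64*(1 + 2*(-64)) + (31 - 8)²)*((-3 - 48)²/8 + 3173) = (-64*(1 - 128) + 23²)*((⅛)*(-51)² + 3173) = (-64*(-127) + 529)*((⅛)*2601 + 3173) = (8128 + 529)*(2601/8 + 3173) = 8657*(27985/8) = 242266145/8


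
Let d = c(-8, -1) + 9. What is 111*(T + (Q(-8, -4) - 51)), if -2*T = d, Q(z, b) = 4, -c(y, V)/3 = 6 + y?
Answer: -12099/2 ≈ -6049.5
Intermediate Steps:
c(y, V) = -18 - 3*y (c(y, V) = -3*(6 + y) = -18 - 3*y)
d = 15 (d = (-18 - 3*(-8)) + 9 = (-18 + 24) + 9 = 6 + 9 = 15)
T = -15/2 (T = -½*15 = -15/2 ≈ -7.5000)
111*(T + (Q(-8, -4) - 51)) = 111*(-15/2 + (4 - 51)) = 111*(-15/2 - 47) = 111*(-109/2) = -12099/2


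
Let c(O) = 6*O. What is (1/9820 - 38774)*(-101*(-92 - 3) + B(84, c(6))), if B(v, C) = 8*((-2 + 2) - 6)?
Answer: -3635122202413/9820 ≈ -3.7018e+8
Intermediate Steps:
B(v, C) = -48 (B(v, C) = 8*(0 - 6) = 8*(-6) = -48)
(1/9820 - 38774)*(-101*(-92 - 3) + B(84, c(6))) = (1/9820 - 38774)*(-101*(-92 - 3) - 48) = (1/9820 - 38774)*(-101*(-95) - 48) = -380760679*(9595 - 48)/9820 = -380760679/9820*9547 = -3635122202413/9820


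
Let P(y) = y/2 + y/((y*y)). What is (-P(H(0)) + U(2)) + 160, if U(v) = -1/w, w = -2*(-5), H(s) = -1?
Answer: 807/5 ≈ 161.40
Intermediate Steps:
P(y) = 1/y + y/2 (P(y) = y*(½) + y/(y²) = y/2 + y/y² = y/2 + 1/y = 1/y + y/2)
w = 10
U(v) = -⅒ (U(v) = -1/10 = -1*⅒ = -⅒)
(-P(H(0)) + U(2)) + 160 = (-(1/(-1) + (½)*(-1)) - ⅒) + 160 = (-(-1 - ½) - ⅒) + 160 = (-1*(-3/2) - ⅒) + 160 = (3/2 - ⅒) + 160 = 7/5 + 160 = 807/5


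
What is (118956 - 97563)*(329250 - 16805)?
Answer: 6684135885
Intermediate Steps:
(118956 - 97563)*(329250 - 16805) = 21393*312445 = 6684135885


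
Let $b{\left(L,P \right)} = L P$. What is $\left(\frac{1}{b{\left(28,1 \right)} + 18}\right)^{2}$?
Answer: $\frac{1}{2116} \approx 0.00047259$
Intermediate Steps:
$\left(\frac{1}{b{\left(28,1 \right)} + 18}\right)^{2} = \left(\frac{1}{28 \cdot 1 + 18}\right)^{2} = \left(\frac{1}{28 + 18}\right)^{2} = \left(\frac{1}{46}\right)^{2} = \frac{1}{2116}$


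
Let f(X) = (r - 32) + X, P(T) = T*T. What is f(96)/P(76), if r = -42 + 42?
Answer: 4/361 ≈ 0.011080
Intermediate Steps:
r = 0
P(T) = T**2
f(X) = -32 + X (f(X) = (0 - 32) + X = -32 + X)
f(96)/P(76) = (-32 + 96)/(76**2) = 64/5776 = 64*(1/5776) = 4/361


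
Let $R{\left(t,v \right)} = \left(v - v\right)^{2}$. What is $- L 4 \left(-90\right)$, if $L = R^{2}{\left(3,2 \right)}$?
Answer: $0$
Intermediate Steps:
$R{\left(t,v \right)} = 0$ ($R{\left(t,v \right)} = 0^{2} = 0$)
$L = 0$ ($L = 0^{2} = 0$)
$- L 4 \left(-90\right) = - 0 \cdot 4 \left(-90\right) = - 0 \left(-90\right) = \left(-1\right) 0 = 0$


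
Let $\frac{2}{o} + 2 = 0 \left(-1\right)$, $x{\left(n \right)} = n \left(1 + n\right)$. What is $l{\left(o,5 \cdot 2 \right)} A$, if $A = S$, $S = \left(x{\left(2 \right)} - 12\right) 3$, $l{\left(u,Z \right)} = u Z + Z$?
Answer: $0$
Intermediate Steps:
$o = -1$ ($o = \frac{2}{-2 + 0 \left(-1\right)} = \frac{2}{-2 + 0} = \frac{2}{-2} = 2 \left(- \frac{1}{2}\right) = -1$)
$l{\left(u,Z \right)} = Z + Z u$ ($l{\left(u,Z \right)} = Z u + Z = Z + Z u$)
$S = -18$ ($S = \left(2 \left(1 + 2\right) - 12\right) 3 = \left(2 \cdot 3 - 12\right) 3 = \left(6 - 12\right) 3 = \left(-6\right) 3 = -18$)
$A = -18$
$l{\left(o,5 \cdot 2 \right)} A = 5 \cdot 2 \left(1 - 1\right) \left(-18\right) = 10 \cdot 0 \left(-18\right) = 0 \left(-18\right) = 0$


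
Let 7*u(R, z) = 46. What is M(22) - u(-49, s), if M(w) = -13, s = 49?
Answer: -137/7 ≈ -19.571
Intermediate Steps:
u(R, z) = 46/7 (u(R, z) = (⅐)*46 = 46/7)
M(22) - u(-49, s) = -13 - 1*46/7 = -13 - 46/7 = -137/7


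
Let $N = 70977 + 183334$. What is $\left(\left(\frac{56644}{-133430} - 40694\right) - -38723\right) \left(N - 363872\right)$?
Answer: $\frac{14409855715307}{66715} \approx 2.1599 \cdot 10^{8}$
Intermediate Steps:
$N = 254311$
$\left(\left(\frac{56644}{-133430} - 40694\right) - -38723\right) \left(N - 363872\right) = \left(\left(\frac{56644}{-133430} - 40694\right) - -38723\right) \left(254311 - 363872\right) = \left(\left(56644 \left(- \frac{1}{133430}\right) - 40694\right) + 38723\right) \left(-109561\right) = \left(\left(- \frac{28322}{66715} - 40694\right) + 38723\right) \left(-109561\right) = \left(- \frac{2714928532}{66715} + 38723\right) \left(-109561\right) = \left(- \frac{131523587}{66715}\right) \left(-109561\right) = \frac{14409855715307}{66715}$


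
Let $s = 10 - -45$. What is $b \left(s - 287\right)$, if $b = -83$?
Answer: $19256$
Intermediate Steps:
$s = 55$ ($s = 10 + 45 = 55$)
$b \left(s - 287\right) = - 83 \left(55 - 287\right) = \left(-83\right) \left(-232\right) = 19256$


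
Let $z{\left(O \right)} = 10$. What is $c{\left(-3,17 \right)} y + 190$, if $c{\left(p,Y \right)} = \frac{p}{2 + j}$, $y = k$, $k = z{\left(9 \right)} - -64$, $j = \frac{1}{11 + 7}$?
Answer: $82$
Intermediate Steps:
$j = \frac{1}{18} \approx 0.055556$
$k = 74$ ($k = 10 - -64 = 10 + 64 = 74$)
$y = 74$
$c{\left(p,Y \right)} = \frac{18 p}{37}$ ($c{\left(p,Y \right)} = \frac{p}{2 + \frac{1}{18}} = \frac{p}{\frac{37}{18}} = \frac{18 p}{37}$)
$c{\left(-3,17 \right)} y + 190 = \frac{18}{37} \left(-3\right) 74 + 190 = \left(- \frac{54}{37}\right) 74 + 190 = -108 + 190 = 82$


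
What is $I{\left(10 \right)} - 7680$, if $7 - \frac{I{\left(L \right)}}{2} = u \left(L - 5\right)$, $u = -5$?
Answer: $-7616$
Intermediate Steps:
$I{\left(L \right)} = -36 + 10 L$ ($I{\left(L \right)} = 14 - 2 \left(- 5 \left(L - 5\right)\right) = 14 - 2 \left(- 5 \left(-5 + L\right)\right) = 14 - 2 \left(25 - 5 L\right) = 14 + \left(-50 + 10 L\right) = -36 + 10 L$)
$I{\left(10 \right)} - 7680 = \left(-36 + 10 \cdot 10\right) - 7680 = \left(-36 + 100\right) - 7680 = 64 - 7680 = -7616$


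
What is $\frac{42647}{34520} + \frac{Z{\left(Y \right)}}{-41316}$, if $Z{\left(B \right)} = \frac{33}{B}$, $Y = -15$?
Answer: $\frac{40047259}{32414280} \approx 1.2355$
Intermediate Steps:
$\frac{42647}{34520} + \frac{Z{\left(Y \right)}}{-41316} = \frac{42647}{34520} + \frac{33 \frac{1}{-15}}{-41316} = 42647 \cdot \frac{1}{34520} + 33 \left(- \frac{1}{15}\right) \left(- \frac{1}{41316}\right) = \frac{42647}{34520} - - \frac{1}{18780} = \frac{42647}{34520} + \frac{1}{18780} = \frac{40047259}{32414280}$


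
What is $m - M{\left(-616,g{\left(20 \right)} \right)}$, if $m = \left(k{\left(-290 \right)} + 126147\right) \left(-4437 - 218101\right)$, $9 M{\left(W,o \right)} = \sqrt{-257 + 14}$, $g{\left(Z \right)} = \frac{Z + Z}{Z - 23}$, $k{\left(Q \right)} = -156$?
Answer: $-28037785158 - i \sqrt{3} \approx -2.8038 \cdot 10^{10} - 1.732 i$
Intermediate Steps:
$g{\left(Z \right)} = \frac{2 Z}{-23 + Z}$
$M{\left(W,o \right)} = i \sqrt{3}$ ($M{\left(W,o \right)} = \frac{\sqrt{-257 + 14}}{9} = \frac{\sqrt{-243}}{9} = \frac{9 i \sqrt{3}}{9} = i \sqrt{3}$)
$m = -28037785158$ ($m = \left(-156 + 126147\right) \left(-4437 - 218101\right) = 125991 \left(-222538\right) = -28037785158$)
$m - M{\left(-616,g{\left(20 \right)} \right)} = -28037785158 - i \sqrt{3}$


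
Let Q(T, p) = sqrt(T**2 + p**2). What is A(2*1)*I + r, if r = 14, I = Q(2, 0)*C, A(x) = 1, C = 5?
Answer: 24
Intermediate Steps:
I = 10 (I = sqrt(2**2 + 0**2)*5 = sqrt(4 + 0)*5 = sqrt(4)*5 = 2*5 = 10)
A(2*1)*I + r = 1*10 + 14 = 10 + 14 = 24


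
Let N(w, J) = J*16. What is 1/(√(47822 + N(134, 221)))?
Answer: √51358/51358 ≈ 0.0044126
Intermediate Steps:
N(w, J) = 16*J
1/(√(47822 + N(134, 221))) = 1/(√(47822 + 16*221)) = 1/(√(47822 + 3536)) = 1/(√51358) = √51358/51358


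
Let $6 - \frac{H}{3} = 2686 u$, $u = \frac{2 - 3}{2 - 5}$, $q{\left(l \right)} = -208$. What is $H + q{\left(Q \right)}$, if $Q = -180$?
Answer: $-2876$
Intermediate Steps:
$u = \frac{1}{3}$ ($u = - \frac{1}{-3} = \left(-1\right) \left(- \frac{1}{3}\right) = \frac{1}{3} \approx 0.33333$)
$H = -2668$ ($H = 18 - 3 \cdot 2686 \cdot \frac{1}{3} = 18 - 2686 = -2668$)
$H + q{\left(Q \right)} = -2668 - 208 = -2876$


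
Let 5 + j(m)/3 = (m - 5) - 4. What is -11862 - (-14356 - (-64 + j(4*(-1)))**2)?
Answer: 16418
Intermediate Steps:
j(m) = -42 + 3*m (j(m) = -15 + 3*((m - 5) - 4) = -15 + 3*((-5 + m) - 4) = -15 + 3*(-9 + m) = -15 + (-27 + 3*m) = -42 + 3*m)
-11862 - (-14356 - (-64 + j(4*(-1)))**2) = -11862 - (-14356 - (-64 + (-42 + 3*(4*(-1))))**2) = -11862 - (-14356 - (-64 + (-42 + 3*(-4)))**2) = -11862 - (-14356 - (-64 + (-42 - 12))**2) = -11862 - (-14356 - (-64 - 54)**2) = -11862 - (-14356 - 1*(-118)**2) = -11862 - (-14356 - 1*13924) = -11862 - (-14356 - 13924) = -11862 - 1*(-28280) = -11862 + 28280 = 16418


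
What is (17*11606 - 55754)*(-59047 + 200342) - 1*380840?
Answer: 19999643820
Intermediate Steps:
(17*11606 - 55754)*(-59047 + 200342) - 1*380840 = (197302 - 55754)*141295 - 380840 = 141548*141295 - 380840 = 20000024660 - 380840 = 19999643820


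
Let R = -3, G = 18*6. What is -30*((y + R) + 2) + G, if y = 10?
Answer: -162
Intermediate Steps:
G = 108
-30*((y + R) + 2) + G = -30*((10 - 3) + 2) + 108 = -30*(7 + 2) + 108 = -30*9 + 108 = -270 + 108 = -162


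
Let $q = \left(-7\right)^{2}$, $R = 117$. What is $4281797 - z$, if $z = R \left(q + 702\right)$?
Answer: $4193930$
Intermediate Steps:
$q = 49$
$z = 87867$ ($z = 117 \left(49 + 702\right) = 117 \cdot 751 = 87867$)
$4281797 - z = 4281797 - 87867 = 4193930$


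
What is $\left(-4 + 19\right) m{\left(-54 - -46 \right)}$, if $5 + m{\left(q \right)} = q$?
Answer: $-195$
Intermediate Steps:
$m{\left(q \right)} = -5 + q$
$\left(-4 + 19\right) m{\left(-54 - -46 \right)} = \left(-4 + 19\right) \left(-5 - 8\right) = 15 \left(-5 + \left(-54 + 46\right)\right) = 15 \left(-5 - 8\right) = 15 \left(-13\right) = -195$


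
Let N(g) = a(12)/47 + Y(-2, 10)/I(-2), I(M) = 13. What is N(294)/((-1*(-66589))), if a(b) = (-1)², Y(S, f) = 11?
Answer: 530/40685879 ≈ 1.3027e-5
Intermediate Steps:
a(b) = 1
N(g) = 530/611 (N(g) = 1/47 + 11/13 = 530/611)
N(294)/((-1*(-66589))) = 530/(611*((-1*(-66589)))) = (530/611)/66589 = (530/611)*(1/66589) = 530/40685879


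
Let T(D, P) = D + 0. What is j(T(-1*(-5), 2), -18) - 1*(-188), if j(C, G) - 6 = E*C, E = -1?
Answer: 189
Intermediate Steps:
T(D, P) = D
j(C, G) = 6 - C
j(T(-1*(-5), 2), -18) - 1*(-188) = (6 - (-1)*(-5)) - 1*(-188) = (6 - 1*5) + 188 = (6 - 5) + 188 = 1 + 188 = 189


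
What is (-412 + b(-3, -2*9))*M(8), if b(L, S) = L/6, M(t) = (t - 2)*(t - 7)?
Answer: -2475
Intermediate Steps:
M(t) = (-7 + t)*(-2 + t) (M(t) = (-2 + t)*(-7 + t) = (-7 + t)*(-2 + t))
b(L, S) = L/6 (b(L, S) = L*(1/6) = L/6)
(-412 + b(-3, -2*9))*M(8) = (-412 + (1/6)*(-3))*(14 + 8**2 - 9*8) = (-412 - 1/2)*(14 + 64 - 72) = -825/2*6 = -2475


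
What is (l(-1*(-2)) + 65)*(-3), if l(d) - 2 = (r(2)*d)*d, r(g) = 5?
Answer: -261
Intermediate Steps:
l(d) = 2 + 5*d**2 (l(d) = 2 + (5*d)*d = 2 + 5*d**2)
(l(-1*(-2)) + 65)*(-3) = ((2 + 5*(-1*(-2))**2) + 65)*(-3) = ((2 + 5*2**2) + 65)*(-3) = ((2 + 5*4) + 65)*(-3) = ((2 + 20) + 65)*(-3) = (22 + 65)*(-3) = 87*(-3) = -261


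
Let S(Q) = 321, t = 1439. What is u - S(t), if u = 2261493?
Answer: 2261172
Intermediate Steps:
u - S(t) = 2261493 - 1*321 = 2261493 - 321 = 2261172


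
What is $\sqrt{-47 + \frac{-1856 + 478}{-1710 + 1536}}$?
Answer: $\frac{10 i \sqrt{2958}}{87} \approx 6.2514 i$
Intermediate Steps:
$\sqrt{-47 + \frac{-1856 + 478}{-1710 + 1536}} = \sqrt{-47 - \frac{1378}{-174}} = \sqrt{-47 - - \frac{689}{87}} = \sqrt{-47 + \frac{689}{87}} = \sqrt{- \frac{3400}{87}} = \frac{10 i \sqrt{2958}}{87}$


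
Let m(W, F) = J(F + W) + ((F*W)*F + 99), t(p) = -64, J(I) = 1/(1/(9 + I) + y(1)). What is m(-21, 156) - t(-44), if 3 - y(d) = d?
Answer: -147647933/289 ≈ -5.1089e+5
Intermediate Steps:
y(d) = 3 - d
J(I) = 1/(2 + 1/(9 + I)) (J(I) = 1/(1/(9 + I) + (3 - 1*1)) = 1/(1/(9 + I) + (3 - 1)) = 1/(1/(9 + I) + 2) = 1/(2 + 1/(9 + I)))
m(W, F) = 99 + W*F² + (9 + F + W)/(19 + 2*F + 2*W) (m(W, F) = (9 + (F + W))/(19 + 2*(F + W)) + ((F*W)*F + 99) = (9 + F + W)/(19 + (2*F + 2*W)) + (W*F² + 99) = (9 + F + W)/(19 + 2*F + 2*W) + (99 + W*F²) = 99 + W*F² + (9 + F + W)/(19 + 2*F + 2*W))
m(-21, 156) - t(-44) = (9 + 156 - 21 + (99 - 21*156²)*(19 + 2*156 + 2*(-21)))/(19 + 2*156 + 2*(-21)) - 1*(-64) = (9 + 156 - 21 + (99 - 21*24336)*(19 + 312 - 42))/(19 + 312 - 42) + 64 = (9 + 156 - 21 + (99 - 511056)*289)/289 + 64 = (9 + 156 - 21 - 510957*289)/289 + 64 = (9 + 156 - 21 - 147666573)/289 + 64 = (1/289)*(-147666429) + 64 = -147666429/289 + 64 = -147647933/289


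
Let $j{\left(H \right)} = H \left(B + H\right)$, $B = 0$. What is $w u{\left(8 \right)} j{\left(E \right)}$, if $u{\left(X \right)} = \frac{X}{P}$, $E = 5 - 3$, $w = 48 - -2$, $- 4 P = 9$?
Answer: $- \frac{6400}{9} \approx -711.11$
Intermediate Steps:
$P = - \frac{9}{4}$ ($P = \left(- \frac{1}{4}\right) 9 = - \frac{9}{4} \approx -2.25$)
$w = 50$ ($w = 48 + 2 = 50$)
$E = 2$ ($E = 5 - 3 = 2$)
$j{\left(H \right)} = H^{2}$ ($j{\left(H \right)} = H \left(0 + H\right) = H H = H^{2}$)
$u{\left(X \right)} = - \frac{4 X}{9}$ ($u{\left(X \right)} = \frac{X}{- \frac{9}{4}} = X \left(- \frac{4}{9}\right) = - \frac{4 X}{9}$)
$w u{\left(8 \right)} j{\left(E \right)} = 50 \left(\left(- \frac{4}{9}\right) 8\right) 2^{2} = 50 \left(- \frac{32}{9}\right) 4 = \left(- \frac{1600}{9}\right) 4 = - \frac{6400}{9}$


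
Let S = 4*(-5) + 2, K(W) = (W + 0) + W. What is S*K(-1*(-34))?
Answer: -1224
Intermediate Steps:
K(W) = 2*W (K(W) = W + W = 2*W)
S = -18 (S = -20 + 2 = -18)
S*K(-1*(-34)) = -36*(-1*(-34)) = -36*34 = -18*68 = -1224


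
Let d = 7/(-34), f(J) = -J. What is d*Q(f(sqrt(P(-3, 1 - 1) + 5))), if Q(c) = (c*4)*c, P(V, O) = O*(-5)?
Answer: -70/17 ≈ -4.1176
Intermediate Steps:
P(V, O) = -5*O
Q(c) = 4*c**2 (Q(c) = (4*c)*c = 4*c**2)
d = -7/34 (d = 7*(-1/34) = -7/34 ≈ -0.20588)
d*Q(f(sqrt(P(-3, 1 - 1) + 5))) = -14*(-sqrt(-5*(1 - 1) + 5))**2/17 = -14*(-sqrt(-5*0 + 5))**2/17 = -14*(-sqrt(0 + 5))**2/17 = -14*(-sqrt(5))**2/17 = -14*5/17 = -7/34*20 = -70/17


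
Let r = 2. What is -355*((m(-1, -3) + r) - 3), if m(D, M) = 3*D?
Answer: 1420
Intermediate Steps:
-355*((m(-1, -3) + r) - 3) = -355*((3*(-1) + 2) - 3) = -355*((-3 + 2) - 3) = -355*(-1 - 3) = -355*(-4) = 1420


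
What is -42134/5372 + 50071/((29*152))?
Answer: 20813685/5919944 ≈ 3.5159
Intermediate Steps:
-42134/5372 + 50071/((29*152)) = -42134*1/5372 + 50071/4408 = -21067/2686 + 50071*(1/4408) = -21067/2686 + 50071/4408 = 20813685/5919944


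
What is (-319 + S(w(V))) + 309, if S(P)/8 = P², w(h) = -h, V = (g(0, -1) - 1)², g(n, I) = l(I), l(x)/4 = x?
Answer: 4990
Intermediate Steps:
l(x) = 4*x
g(n, I) = 4*I
V = 25 (V = (4*(-1) - 1)² = (-4 - 1)² = (-5)² = 25)
S(P) = 8*P²
(-319 + S(w(V))) + 309 = (-319 + 8*(-1*25)²) + 309 = (-319 + 8*(-25)²) + 309 = (-319 + 8*625) + 309 = (-319 + 5000) + 309 = 4681 + 309 = 4990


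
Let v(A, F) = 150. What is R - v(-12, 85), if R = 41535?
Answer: 41385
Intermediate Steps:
R - v(-12, 85) = 41535 - 1*150 = 41535 - 150 = 41385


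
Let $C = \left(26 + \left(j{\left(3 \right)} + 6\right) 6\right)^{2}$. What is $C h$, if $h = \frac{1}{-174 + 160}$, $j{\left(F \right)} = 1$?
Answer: $- \frac{2312}{7} \approx -330.29$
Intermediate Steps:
$h = - \frac{1}{14}$ ($h = \frac{1}{-14} = - \frac{1}{14} \approx -0.071429$)
$C = 4624$ ($C = \left(26 + \left(1 + 6\right) 6\right)^{2} = \left(26 + 7 \cdot 6\right)^{2} = \left(26 + 42\right)^{2} = 68^{2} = 4624$)
$C h = 4624 \left(- \frac{1}{14}\right) = - \frac{2312}{7}$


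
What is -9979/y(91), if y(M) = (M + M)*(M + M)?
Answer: -9979/33124 ≈ -0.30126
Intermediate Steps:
y(M) = 4*M² (y(M) = (2*M)*(2*M) = 4*M²)
-9979/y(91) = -9979/(4*91²) = -9979/(4*8281) = -9979/33124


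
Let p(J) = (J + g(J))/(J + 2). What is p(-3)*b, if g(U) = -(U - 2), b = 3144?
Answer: -6288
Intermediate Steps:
g(U) = 2 - U (g(U) = -(-2 + U) = 2 - U)
p(J) = 2/(2 + J) (p(J) = (J + (2 - J))/(J + 2) = 2/(2 + J))
p(-3)*b = (2/(2 - 3))*3144 = (2/(-1))*3144 = (2*(-1))*3144 = -2*3144 = -6288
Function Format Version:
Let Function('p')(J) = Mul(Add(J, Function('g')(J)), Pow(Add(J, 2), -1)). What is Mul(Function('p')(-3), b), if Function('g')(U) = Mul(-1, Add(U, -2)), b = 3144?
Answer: -6288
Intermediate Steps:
Function('g')(U) = Add(2, Mul(-1, U)) (Function('g')(U) = Mul(-1, Add(-2, U)) = Add(2, Mul(-1, U)))
Function('p')(J) = Mul(2, Pow(Add(2, J), -1)) (Function('p')(J) = Mul(Add(J, Add(2, Mul(-1, J))), Pow(Add(J, 2), -1)) = Mul(2, Pow(Add(2, J), -1)))
Mul(Function('p')(-3), b) = Mul(Mul(2, Pow(Add(2, -3), -1)), 3144) = Mul(Mul(2, Pow(-1, -1)), 3144) = Mul(Mul(2, -1), 3144) = Mul(-2, 3144) = -6288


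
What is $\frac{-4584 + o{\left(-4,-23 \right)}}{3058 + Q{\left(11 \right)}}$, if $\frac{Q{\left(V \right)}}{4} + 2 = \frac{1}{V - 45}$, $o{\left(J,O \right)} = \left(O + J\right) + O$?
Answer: $- \frac{39389}{25924} \approx -1.5194$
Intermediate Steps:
$o{\left(J,O \right)} = J + 2 O$ ($o{\left(J,O \right)} = \left(J + O\right) + O = J + 2 O$)
$Q{\left(V \right)} = -8 + \frac{4}{-45 + V}$ ($Q{\left(V \right)} = -8 + \frac{4}{V - 45} = -8 + \frac{4}{-45 + V}$)
$\frac{-4584 + o{\left(-4,-23 \right)}}{3058 + Q{\left(11 \right)}} = \frac{-4584 + \left(-4 + 2 \left(-23\right)\right)}{3058 + \frac{4 \left(91 - 22\right)}{-45 + 11}} = \frac{-4584 - 50}{3058 + \frac{4 \left(91 - 22\right)}{-34}} = \frac{-4584 - 50}{3058 + 4 \left(- \frac{1}{34}\right) 69} = - \frac{4634}{3058 - \frac{138}{17}} = - \frac{4634}{\frac{51848}{17}} = \left(-4634\right) \frac{17}{51848} = - \frac{39389}{25924}$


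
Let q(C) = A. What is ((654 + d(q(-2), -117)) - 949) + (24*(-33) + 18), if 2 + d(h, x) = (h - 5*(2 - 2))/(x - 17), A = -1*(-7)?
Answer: -143521/134 ≈ -1071.1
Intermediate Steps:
A = 7
q(C) = 7
d(h, x) = -2 + h/(-17 + x) (d(h, x) = -2 + (h - 5*(2 - 2))/(x - 17) = -2 + (h - 5*0)/(-17 + x) = -2 + (h + 0)/(-17 + x) = -2 + h/(-17 + x))
((654 + d(q(-2), -117)) - 949) + (24*(-33) + 18) = ((654 + (34 + 7 - 2*(-117))/(-17 - 117)) - 949) + (24*(-33) + 18) = ((654 + (34 + 7 + 234)/(-134)) - 949) + (-792 + 18) = ((654 - 1/134*275) - 949) - 774 = ((654 - 275/134) - 949) - 774 = (87361/134 - 949) - 774 = -39805/134 - 774 = -143521/134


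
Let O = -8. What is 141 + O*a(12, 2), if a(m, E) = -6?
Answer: 189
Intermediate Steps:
141 + O*a(12, 2) = 141 - 8*(-6) = 141 + 48 = 189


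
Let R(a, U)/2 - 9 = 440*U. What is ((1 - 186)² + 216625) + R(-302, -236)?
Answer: 43188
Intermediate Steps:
R(a, U) = 18 + 880*U (R(a, U) = 18 + 2*(440*U) = 18 + 880*U)
((1 - 186)² + 216625) + R(-302, -236) = ((1 - 186)² + 216625) + (18 + 880*(-236)) = ((-185)² + 216625) + (18 - 207680) = (34225 + 216625) - 207662 = 250850 - 207662 = 43188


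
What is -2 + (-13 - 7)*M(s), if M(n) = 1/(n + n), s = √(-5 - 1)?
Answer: -2 + 5*I*√6/3 ≈ -2.0 + 4.0825*I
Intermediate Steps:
s = I*√6 (s = √(-6) = I*√6 ≈ 2.4495*I)
M(n) = 1/(2*n)
-2 + (-13 - 7)*M(s) = -2 + (-13 - 7)*(1/(2*((I*√6)))) = -2 - 10*(-I*√6/6) = -2 - (-5)*I*√6/3 = -2 + 5*I*√6/3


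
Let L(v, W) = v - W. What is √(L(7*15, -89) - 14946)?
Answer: 4*I*√922 ≈ 121.46*I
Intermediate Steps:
√(L(7*15, -89) - 14946) = √((7*15 - 1*(-89)) - 14946) = √((105 + 89) - 14946) = √(194 - 14946) = √(-14752) = 4*I*√922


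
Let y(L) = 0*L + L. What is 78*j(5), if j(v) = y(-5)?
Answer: -390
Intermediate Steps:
y(L) = L (y(L) = 0 + L = L)
j(v) = -5
78*j(5) = 78*(-5) = -390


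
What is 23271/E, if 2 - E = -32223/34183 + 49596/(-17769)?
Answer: 4711584168339/1160902003 ≈ 4058.6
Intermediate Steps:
E = 1160902003/202465909 (E = 2 - (-32223/34183 + 49596/(-17769)) = 2 - (-32223*1/34183 + 49596*(-1/17769)) = 2 - (-32223/34183 - 16532/5923) = 2 - 1*(-755970185/202465909) = 2 + 755970185/202465909 = 1160902003/202465909 ≈ 5.7338)
23271/E = 23271/(1160902003/202465909) = 23271*(202465909/1160902003) = 4711584168339/1160902003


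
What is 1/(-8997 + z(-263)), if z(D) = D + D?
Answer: -1/9523 ≈ -0.00010501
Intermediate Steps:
z(D) = 2*D
1/(-8997 + z(-263)) = 1/(-8997 + 2*(-263)) = 1/(-8997 - 526) = 1/(-9523) = -1/9523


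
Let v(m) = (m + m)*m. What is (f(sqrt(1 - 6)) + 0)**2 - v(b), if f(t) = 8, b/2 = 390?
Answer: -1216736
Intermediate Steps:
b = 780 (b = 2*390 = 780)
v(m) = 2*m**2 (v(m) = (2*m)*m = 2*m**2)
(f(sqrt(1 - 6)) + 0)**2 - v(b) = (8 + 0)**2 - 2*780**2 = 8**2 - 2*608400 = 64 - 1*1216800 = 64 - 1216800 = -1216736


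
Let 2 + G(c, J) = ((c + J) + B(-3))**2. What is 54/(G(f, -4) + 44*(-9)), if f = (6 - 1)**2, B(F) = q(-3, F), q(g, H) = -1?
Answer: 27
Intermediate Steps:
B(F) = -1
f = 25 (f = 5**2 = 25)
G(c, J) = -2 + (-1 + J + c)**2 (G(c, J) = -2 + ((c + J) - 1)**2 = -2 + ((J + c) - 1)**2 = -2 + (-1 + J + c)**2)
54/(G(f, -4) + 44*(-9)) = 54/((-2 + (-1 - 4 + 25)**2) + 44*(-9)) = 54/((-2 + 20**2) - 396) = 54/((-2 + 400) - 396) = 54/(398 - 396) = 54/2 = 54*(1/2) = 27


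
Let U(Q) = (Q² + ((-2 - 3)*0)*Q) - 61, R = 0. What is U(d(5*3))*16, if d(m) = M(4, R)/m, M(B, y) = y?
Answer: -976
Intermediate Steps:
d(m) = 0 (d(m) = 0/m = 0)
U(Q) = -61 + Q² (U(Q) = (Q² + (-5*0)*Q) - 61 = (Q² + 0*Q) - 61 = (Q² + 0) - 61 = Q² - 61 = -61 + Q²)
U(d(5*3))*16 = (-61 + 0²)*16 = (-61 + 0)*16 = -61*16 = -976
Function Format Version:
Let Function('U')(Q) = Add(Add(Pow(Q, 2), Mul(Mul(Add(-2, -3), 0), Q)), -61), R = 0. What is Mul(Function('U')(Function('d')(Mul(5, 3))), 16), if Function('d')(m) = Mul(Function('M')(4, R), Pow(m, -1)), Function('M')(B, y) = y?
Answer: -976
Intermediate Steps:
Function('d')(m) = 0 (Function('d')(m) = Mul(0, Pow(m, -1)) = 0)
Function('U')(Q) = Add(-61, Pow(Q, 2)) (Function('U')(Q) = Add(Add(Pow(Q, 2), Mul(Mul(-5, 0), Q)), -61) = Add(Add(Pow(Q, 2), Mul(0, Q)), -61) = Add(Add(Pow(Q, 2), 0), -61) = Add(Pow(Q, 2), -61) = Add(-61, Pow(Q, 2)))
Mul(Function('U')(Function('d')(Mul(5, 3))), 16) = Mul(Add(-61, Pow(0, 2)), 16) = Mul(Add(-61, 0), 16) = Mul(-61, 16) = -976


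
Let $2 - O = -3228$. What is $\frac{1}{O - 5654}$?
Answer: $- \frac{1}{2424} \approx -0.00041254$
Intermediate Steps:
$O = 3230$ ($O = 2 - -3228 = 2 + 3228 = 3230$)
$\frac{1}{O - 5654} = \frac{1}{3230 - 5654} = \frac{1}{-2424} = - \frac{1}{2424}$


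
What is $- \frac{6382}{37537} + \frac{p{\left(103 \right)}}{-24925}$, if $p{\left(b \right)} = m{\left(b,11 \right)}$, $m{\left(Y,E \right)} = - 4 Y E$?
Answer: $\frac{11046334}{935609725} \approx 0.011807$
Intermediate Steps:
$m{\left(Y,E \right)} = - 4 E Y$
$p{\left(b \right)} = - 44 b$ ($p{\left(b \right)} = \left(-4\right) 11 b = - 44 b$)
$- \frac{6382}{37537} + \frac{p{\left(103 \right)}}{-24925} = - \frac{6382}{37537} + \frac{\left(-44\right) 103}{-24925} = \left(-6382\right) \frac{1}{37537} - - \frac{4532}{24925} = - \frac{6382}{37537} + \frac{4532}{24925} = \frac{11046334}{935609725}$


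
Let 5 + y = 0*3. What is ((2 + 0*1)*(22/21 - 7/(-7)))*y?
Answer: -430/21 ≈ -20.476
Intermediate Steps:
y = -5 (y = -5 + 0*3 = -5 + 0 = -5)
((2 + 0*1)*(22/21 - 7/(-7)))*y = ((2 + 0*1)*(22/21 - 7/(-7)))*(-5) = ((2 + 0)*(22*(1/21) - 7*(-1/7)))*(-5) = (2*(22/21 + 1))*(-5) = (2*(43/21))*(-5) = (86/21)*(-5) = -430/21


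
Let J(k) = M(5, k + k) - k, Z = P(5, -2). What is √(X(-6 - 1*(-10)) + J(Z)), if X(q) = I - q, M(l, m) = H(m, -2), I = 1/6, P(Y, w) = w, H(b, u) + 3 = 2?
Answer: I*√102/6 ≈ 1.6833*I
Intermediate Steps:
H(b, u) = -1 (H(b, u) = -3 + 2 = -1)
I = ⅙ ≈ 0.16667
M(l, m) = -1
Z = -2
X(q) = ⅙ - q
J(k) = -1 - k
√(X(-6 - 1*(-10)) + J(Z)) = √((⅙ - (-6 - 1*(-10))) + (-1 - 1*(-2))) = √((⅙ - (-6 + 10)) + (-1 + 2)) = √((⅙ - 1*4) + 1) = √((⅙ - 4) + 1) = √(-23/6 + 1) = √(-17/6) = I*√102/6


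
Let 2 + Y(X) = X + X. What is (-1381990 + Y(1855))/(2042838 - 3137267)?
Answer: 1378282/1094429 ≈ 1.2594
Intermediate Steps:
Y(X) = -2 + 2*X (Y(X) = -2 + (X + X) = -2 + 2*X)
(-1381990 + Y(1855))/(2042838 - 3137267) = (-1381990 + (-2 + 2*1855))/(2042838 - 3137267) = (-1381990 + (-2 + 3710))/(-1094429) = (-1381990 + 3708)*(-1/1094429) = -1378282*(-1/1094429) = 1378282/1094429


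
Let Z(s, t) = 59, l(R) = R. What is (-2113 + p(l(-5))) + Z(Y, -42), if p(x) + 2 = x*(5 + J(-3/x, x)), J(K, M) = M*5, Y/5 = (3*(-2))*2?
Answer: -1956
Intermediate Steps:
Y = -60 (Y = 5*((3*(-2))*2) = 5*(-6*2) = 5*(-12) = -60)
J(K, M) = 5*M
p(x) = -2 + x*(5 + 5*x)
(-2113 + p(l(-5))) + Z(Y, -42) = (-2113 + (-2 + 5*(-5) + 5*(-5)²)) + 59 = (-2113 + (-2 - 25 + 5*25)) + 59 = (-2113 + (-2 - 25 + 125)) + 59 = (-2113 + 98) + 59 = -2015 + 59 = -1956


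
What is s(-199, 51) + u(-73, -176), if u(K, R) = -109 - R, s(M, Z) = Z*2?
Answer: 169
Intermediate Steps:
s(M, Z) = 2*Z
s(-199, 51) + u(-73, -176) = 2*51 + (-109 - 1*(-176)) = 102 + (-109 + 176) = 102 + 67 = 169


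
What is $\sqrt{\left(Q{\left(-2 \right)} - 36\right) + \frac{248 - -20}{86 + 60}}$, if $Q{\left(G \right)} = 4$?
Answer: $\frac{i \sqrt{160746}}{73} \approx 5.4922 i$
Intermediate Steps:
$\sqrt{\left(Q{\left(-2 \right)} - 36\right) + \frac{248 - -20}{86 + 60}} = \sqrt{\left(4 - 36\right) + \frac{248 - -20}{86 + 60}} = \sqrt{\left(4 - 36\right) + \frac{248 + 20}{146}} = \sqrt{-32 + 268 \cdot \frac{1}{146}} = \sqrt{-32 + \frac{134}{73}} = \sqrt{- \frac{2202}{73}} = \frac{i \sqrt{160746}}{73}$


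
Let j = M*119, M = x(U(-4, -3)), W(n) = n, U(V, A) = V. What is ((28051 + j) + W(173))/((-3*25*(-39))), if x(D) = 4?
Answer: 1148/117 ≈ 9.8120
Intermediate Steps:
M = 4
j = 476 (j = 4*119 = 476)
((28051 + j) + W(173))/((-3*25*(-39))) = ((28051 + 476) + 173)/((-3*25*(-39))) = (28527 + 173)/((-75*(-39))) = 28700/2925 = 28700*(1/2925) = 1148/117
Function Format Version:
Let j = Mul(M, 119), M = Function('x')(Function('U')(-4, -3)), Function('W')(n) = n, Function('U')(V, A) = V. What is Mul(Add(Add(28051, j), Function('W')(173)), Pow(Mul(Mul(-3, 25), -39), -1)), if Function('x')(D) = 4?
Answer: Rational(1148, 117) ≈ 9.8120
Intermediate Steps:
M = 4
j = 476 (j = Mul(4, 119) = 476)
Mul(Add(Add(28051, j), Function('W')(173)), Pow(Mul(Mul(-3, 25), -39), -1)) = Mul(Add(Add(28051, 476), 173), Pow(Mul(Mul(-3, 25), -39), -1)) = Mul(Add(28527, 173), Pow(Mul(-75, -39), -1)) = Mul(28700, Pow(2925, -1)) = Mul(28700, Rational(1, 2925)) = Rational(1148, 117)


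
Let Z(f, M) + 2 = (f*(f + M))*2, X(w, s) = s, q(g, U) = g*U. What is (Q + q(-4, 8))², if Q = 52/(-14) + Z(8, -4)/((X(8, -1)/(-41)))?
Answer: 307791936/49 ≈ 6.2815e+6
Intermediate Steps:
q(g, U) = U*g
Z(f, M) = -2 + 2*f*(M + f) (Z(f, M) = -2 + (f*(f + M))*2 = -2 + (f*(M + f))*2 = -2 + 2*f*(M + f))
Q = 17768/7 (Q = 52/(-14) + (-2 + 2*8² + 2*(-4)*8)/((-1/(-41))) = 52*(-1/14) + (-2 + 2*64 - 64)/((-1*(-1/41))) = -26/7 + (-2 + 128 - 64)/(1/41) = -26/7 + 62*41 = -26/7 + 2542 = 17768/7 ≈ 2538.3)
(Q + q(-4, 8))² = (17768/7 + 8*(-4))² = (17768/7 - 32)² = (17544/7)² = 307791936/49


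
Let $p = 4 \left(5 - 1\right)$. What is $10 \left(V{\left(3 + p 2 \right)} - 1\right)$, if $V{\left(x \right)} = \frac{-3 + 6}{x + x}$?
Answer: $- \frac{67}{7} \approx -9.5714$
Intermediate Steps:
$p = 16$ ($p = 4 \left(5 - 1\right) = 4 \cdot 4 = 16$)
$V{\left(x \right)} = \frac{3}{2 x}$
$10 \left(V{\left(3 + p 2 \right)} - 1\right) = 10 \left(\frac{3}{2 \left(3 + 16 \cdot 2\right)} - 1\right) = 10 \left(\frac{3}{2 \left(3 + 32\right)} - 1\right) = 10 \left(\frac{3}{2 \cdot 35} - 1\right) = 10 \left(\frac{3}{2} \cdot \frac{1}{35} - 1\right) = 10 \left(\frac{3}{70} - 1\right) = 10 \left(- \frac{67}{70}\right) = - \frac{67}{7}$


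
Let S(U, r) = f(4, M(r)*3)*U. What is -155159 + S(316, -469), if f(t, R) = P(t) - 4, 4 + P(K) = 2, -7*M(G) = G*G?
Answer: -157055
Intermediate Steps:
M(G) = -G²/7 (M(G) = -G*G/7 = -G²/7)
P(K) = -2 (P(K) = -4 + 2 = -2)
f(t, R) = -6 (f(t, R) = -2 - 4 = -6)
S(U, r) = -6*U
-155159 + S(316, -469) = -155159 - 6*316 = -155159 - 1896 = -157055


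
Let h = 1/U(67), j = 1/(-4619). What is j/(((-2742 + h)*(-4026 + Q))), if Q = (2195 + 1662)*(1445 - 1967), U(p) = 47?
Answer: -47/1200874469046060 ≈ -3.9138e-14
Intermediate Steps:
j = -1/4619 ≈ -0.00021650
Q = -2013354 (Q = 3857*(-522) = -2013354)
h = 1/47 ≈ 0.021277
j/(((-2742 + h)*(-4026 + Q))) = -1/((-4026 - 2013354)*(-2742 + 1/47))/4619 = -1/(4619*((-128873/47*(-2017380)))) = -1/(4619*259985812740/47) = -1/4619*47/259985812740 = -47/1200874469046060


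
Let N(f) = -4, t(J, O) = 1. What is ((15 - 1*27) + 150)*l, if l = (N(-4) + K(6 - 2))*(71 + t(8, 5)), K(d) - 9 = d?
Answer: 89424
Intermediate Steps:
K(d) = 9 + d
l = 648 (l = (-4 + (9 + (6 - 2)))*(71 + 1) = (-4 + (9 + 4))*72 = (-4 + 13)*72 = 9*72 = 648)
((15 - 1*27) + 150)*l = ((15 - 1*27) + 150)*648 = ((15 - 27) + 150)*648 = (-12 + 150)*648 = 138*648 = 89424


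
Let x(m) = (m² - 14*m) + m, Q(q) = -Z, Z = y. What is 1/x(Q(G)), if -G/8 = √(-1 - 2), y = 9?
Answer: 1/198 ≈ 0.0050505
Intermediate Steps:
G = -8*I*√3 (G = -8*√(-1 - 2) = -8*I*√3 ≈ -13.856*I)
Z = 9
Q(q) = -9 (Q(q) = -1*9 = -9)
x(m) = m² - 13*m
1/x(Q(G)) = 1/(-9*(-13 - 9)) = 1/(-9*(-22)) = 1/198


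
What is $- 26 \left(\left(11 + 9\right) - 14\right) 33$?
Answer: $-5148$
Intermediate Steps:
$- 26 \left(\left(11 + 9\right) - 14\right) 33 = - 26 \left(20 - 14\right) 33 = \left(-26\right) 6 \cdot 33 = \left(-156\right) 33 = -5148$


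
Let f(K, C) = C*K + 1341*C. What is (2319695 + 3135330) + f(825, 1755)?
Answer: 9256355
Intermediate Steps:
f(K, C) = 1341*C + C*K
(2319695 + 3135330) + f(825, 1755) = (2319695 + 3135330) + 1755*(1341 + 825) = 5455025 + 1755*2166 = 5455025 + 3801330 = 9256355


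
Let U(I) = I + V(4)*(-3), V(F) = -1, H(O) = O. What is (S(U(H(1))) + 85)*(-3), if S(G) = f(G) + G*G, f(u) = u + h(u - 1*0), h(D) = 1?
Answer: -318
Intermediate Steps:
f(u) = 1 + u (f(u) = u + 1 = 1 + u)
U(I) = 3 + I (U(I) = I - 1*(-3) = I + 3 = 3 + I)
S(G) = 1 + G + G**2 (S(G) = (1 + G) + G*G = (1 + G) + G**2 = 1 + G + G**2)
(S(U(H(1))) + 85)*(-3) = ((1 + (3 + 1) + (3 + 1)**2) + 85)*(-3) = ((1 + 4 + 4**2) + 85)*(-3) = ((1 + 4 + 16) + 85)*(-3) = (21 + 85)*(-3) = 106*(-3) = -318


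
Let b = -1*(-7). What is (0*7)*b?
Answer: 0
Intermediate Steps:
b = 7
(0*7)*b = (0*7)*7 = 0*7 = 0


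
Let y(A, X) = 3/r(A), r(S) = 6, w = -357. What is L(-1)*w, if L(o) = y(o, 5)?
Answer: -357/2 ≈ -178.50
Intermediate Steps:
y(A, X) = 1/2 (y(A, X) = 3/6 = 3*(1/6) = 1/2)
L(o) = 1/2
L(-1)*w = (1/2)*(-357) = -357/2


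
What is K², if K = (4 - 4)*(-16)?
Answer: 0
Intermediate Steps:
K = 0 (K = 0*(-16) = 0)
K² = 0² = 0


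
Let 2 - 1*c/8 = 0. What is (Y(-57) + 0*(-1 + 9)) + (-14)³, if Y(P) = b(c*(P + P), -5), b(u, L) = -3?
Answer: -2747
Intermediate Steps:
c = 16 (c = 16 - 8*0 = 16 + 0 = 16)
Y(P) = -3
(Y(-57) + 0*(-1 + 9)) + (-14)³ = (-3 + 0*(-1 + 9)) + (-14)³ = (-3 + 0*8) - 2744 = (-3 + 0) - 2744 = -3 - 2744 = -2747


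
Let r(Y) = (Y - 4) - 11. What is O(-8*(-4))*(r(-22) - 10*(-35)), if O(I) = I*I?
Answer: 320512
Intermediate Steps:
r(Y) = -15 + Y (r(Y) = (-4 + Y) - 11 = -15 + Y)
O(I) = I²
O(-8*(-4))*(r(-22) - 10*(-35)) = (-8*(-4))²*((-15 - 22) - 10*(-35)) = 32²*(-37 + 350) = 1024*313 = 320512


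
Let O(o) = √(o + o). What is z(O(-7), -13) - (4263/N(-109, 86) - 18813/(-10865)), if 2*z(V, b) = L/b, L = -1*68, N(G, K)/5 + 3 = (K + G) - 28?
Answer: 42388967/2542410 ≈ 16.673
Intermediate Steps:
N(G, K) = -155 + 5*G + 5*K (N(G, K) = -15 + 5*((K + G) - 28) = -15 + 5*((G + K) - 28) = -15 + 5*(-28 + G + K) = -15 + (-140 + 5*G + 5*K) = -155 + 5*G + 5*K)
L = -68
O(o) = √2*√o (O(o) = √(2*o) = √2*√o)
z(V, b) = -34/b (z(V, b) = (-68/b)/2 = -34/b)
z(O(-7), -13) - (4263/N(-109, 86) - 18813/(-10865)) = -34/(-13) - (4263/(-155 + 5*(-109) + 5*86) - 18813/(-10865)) = -34*(-1/13) - (4263/(-155 - 545 + 430) - 18813*(-1/10865)) = 34/13 - (4263/(-270) + 18813/10865) = 34/13 - (4263*(-1/270) + 18813/10865) = 34/13 - (-1421/90 + 18813/10865) = 34/13 - 1*(-2749199/195570) = 34/13 + 2749199/195570 = 42388967/2542410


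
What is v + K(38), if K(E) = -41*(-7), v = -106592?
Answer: -106305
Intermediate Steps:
K(E) = 287
v + K(38) = -106592 + 287 = -106305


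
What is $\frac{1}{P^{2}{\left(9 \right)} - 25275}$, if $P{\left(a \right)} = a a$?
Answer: $- \frac{1}{18714} \approx -5.3436 \cdot 10^{-5}$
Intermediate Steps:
$P{\left(a \right)} = a^{2}$
$\frac{1}{P^{2}{\left(9 \right)} - 25275} = \frac{1}{\left(9^{2}\right)^{2} - 25275} = \frac{1}{81^{2} - 25275} = \frac{1}{6561 - 25275} = \frac{1}{-18714} = - \frac{1}{18714}$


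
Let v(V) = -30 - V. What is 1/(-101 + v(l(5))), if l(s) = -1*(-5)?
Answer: -1/136 ≈ -0.0073529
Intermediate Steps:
l(s) = 5
1/(-101 + v(l(5))) = 1/(-101 + (-30 - 1*5)) = 1/(-101 + (-30 - 5)) = 1/(-101 - 35) = 1/(-136) = -1/136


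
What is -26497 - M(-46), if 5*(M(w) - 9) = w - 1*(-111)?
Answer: -26519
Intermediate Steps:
M(w) = 156/5 + w/5 (M(w) = 9 + (w - 1*(-111))/5 = 9 + (w + 111)/5 = 9 + (111 + w)/5 = 9 + (111/5 + w/5) = 156/5 + w/5)
-26497 - M(-46) = -26497 - (156/5 + (1/5)*(-46)) = -26497 - (156/5 - 46/5) = -26497 - 1*22 = -26497 - 22 = -26519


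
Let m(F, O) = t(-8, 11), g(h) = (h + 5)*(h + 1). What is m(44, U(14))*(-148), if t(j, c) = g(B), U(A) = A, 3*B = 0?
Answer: -740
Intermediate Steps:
B = 0 (B = (1/3)*0 = 0)
g(h) = (1 + h)*(5 + h) (g(h) = (5 + h)*(1 + h) = (1 + h)*(5 + h))
t(j, c) = 5 (t(j, c) = 5 + 0**2 + 6*0 = 5 + 0 + 0 = 5)
m(F, O) = 5
m(44, U(14))*(-148) = 5*(-148) = -740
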